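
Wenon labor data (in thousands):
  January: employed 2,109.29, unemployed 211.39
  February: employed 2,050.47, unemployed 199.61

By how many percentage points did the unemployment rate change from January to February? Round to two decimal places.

The unemployment rate changed by −0.24 percentage points.

January: labor force = 2,109.29 + 211.39 = 2,320.68; u = 211.39/2,320.68 = 9.11%.
February: labor force = 2,050.47 + 199.61 = 2,250.08; u = 199.61/2,250.08 = 8.87%.
Change = 8.87% − 9.11% = −0.24 pp.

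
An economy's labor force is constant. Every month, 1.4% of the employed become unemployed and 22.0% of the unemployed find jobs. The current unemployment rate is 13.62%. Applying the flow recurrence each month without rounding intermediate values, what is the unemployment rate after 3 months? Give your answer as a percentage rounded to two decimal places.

With a fixed labor force, u_{t+1} = u_t + s·(1−u_t) − f·u_t = u_t·(1−s−f) + s.
Here 1−s−f = 0.766 and s = 0.014.
u_1 = 0.136200 × 0.766 + 0.014 = 0.118329.
u_2 = 0.118329 × 0.766 + 0.014 = 0.104640.
u_3 = 0.104640 × 0.766 + 0.014 = 0.094154.

Unemployment rate after three months ≈ 9.42%.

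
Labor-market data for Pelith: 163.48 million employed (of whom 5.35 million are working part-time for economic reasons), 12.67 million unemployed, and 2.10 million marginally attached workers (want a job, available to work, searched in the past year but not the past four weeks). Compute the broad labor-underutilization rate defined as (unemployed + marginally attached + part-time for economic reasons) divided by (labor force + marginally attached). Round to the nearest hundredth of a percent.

Labor force = 163.48 + 12.67 = 176.15 million.
Numerator = 12.67 + 2.10 + 5.35 = 20.12 million.
Denominator = 176.15 + 2.10 = 178.25 million.
Broad rate = 20.12 / 178.25 = 11.29%.

Broad underutilization rate ≈ 11.29%.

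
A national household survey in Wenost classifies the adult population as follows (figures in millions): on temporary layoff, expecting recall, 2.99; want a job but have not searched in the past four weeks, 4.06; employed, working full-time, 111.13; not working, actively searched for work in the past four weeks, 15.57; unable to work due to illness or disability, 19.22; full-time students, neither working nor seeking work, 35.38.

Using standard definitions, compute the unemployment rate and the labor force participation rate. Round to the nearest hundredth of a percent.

Employed = 111.13 million.
Unemployed = 2.99 + 15.57 = 18.56 million (jobless and actively searching, or on temporary layoff).
Labor force = 111.13 + 18.56 = 129.69 million.
Not in labor force = 4.06 + 19.22 + 35.38 = 58.66 million (those not working and not actively searching are outside the labor force — including those who want a job but have given up searching).
Civilian working-age population = 129.69 + 58.66 = 188.35 million.
Unemployment rate = 18.56 / 129.69 = 14.31%.
Labor force participation rate = 129.69 / 188.35 = 68.86%.

Unemployment rate ≈ 14.31%; labor force participation rate ≈ 68.86%.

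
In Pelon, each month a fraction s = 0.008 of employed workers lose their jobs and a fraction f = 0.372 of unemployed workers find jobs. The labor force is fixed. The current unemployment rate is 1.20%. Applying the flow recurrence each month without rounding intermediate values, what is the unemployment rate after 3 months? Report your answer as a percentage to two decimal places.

With a fixed labor force, u_{t+1} = u_t + s·(1−u_t) − f·u_t = u_t·(1−s−f) + s.
Here 1−s−f = 0.620 and s = 0.008.
u_1 = 0.012000 × 0.620 + 0.008 = 0.015440.
u_2 = 0.015440 × 0.620 + 0.008 = 0.017573.
u_3 = 0.017573 × 0.620 + 0.008 = 0.018895.

Unemployment rate after three months ≈ 1.89%.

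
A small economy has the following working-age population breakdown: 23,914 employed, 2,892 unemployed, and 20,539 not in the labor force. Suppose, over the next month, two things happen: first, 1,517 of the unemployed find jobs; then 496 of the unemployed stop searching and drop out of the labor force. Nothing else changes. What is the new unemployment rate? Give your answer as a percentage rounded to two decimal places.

New unemployment rate ≈ 3.34%.

Initially, labor force = 23,914 + 2,892 = 26,806, so u = 2,892/26,806 = 10.79%.
After the first change, unemployed falls and employed rises by 1,517; labor force unchanged → E = 25,431, U = 1,375, labor force = 26,806.
After the second change, unemployed and labor force both fall by 496 → E = 25,431, U = 879, labor force = 26,310.
New unemployment rate = 879 / 26,310 = 3.34%.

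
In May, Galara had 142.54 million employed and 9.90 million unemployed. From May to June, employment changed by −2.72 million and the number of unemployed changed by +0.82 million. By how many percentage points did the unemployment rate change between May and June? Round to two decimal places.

The unemployment rate changed by +0.63 percentage points.

May: labor force = 142.54 + 9.90 = 152.44; u = 9.90/152.44 = 6.49%.
June: labor force = 139.82 + 10.72 = 150.54; u = 10.72/150.54 = 7.12%.
Change = 7.12% − 6.49% = +0.63 pp.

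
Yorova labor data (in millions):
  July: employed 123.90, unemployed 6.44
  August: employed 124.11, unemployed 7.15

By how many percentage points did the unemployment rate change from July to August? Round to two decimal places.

July: labor force = 123.90 + 6.44 = 130.34; u = 6.44/130.34 = 4.94%.
August: labor force = 124.11 + 7.15 = 131.26; u = 7.15/131.26 = 5.45%.
Change = 5.45% − 4.94% = +0.51 pp.

The unemployment rate changed by +0.51 percentage points.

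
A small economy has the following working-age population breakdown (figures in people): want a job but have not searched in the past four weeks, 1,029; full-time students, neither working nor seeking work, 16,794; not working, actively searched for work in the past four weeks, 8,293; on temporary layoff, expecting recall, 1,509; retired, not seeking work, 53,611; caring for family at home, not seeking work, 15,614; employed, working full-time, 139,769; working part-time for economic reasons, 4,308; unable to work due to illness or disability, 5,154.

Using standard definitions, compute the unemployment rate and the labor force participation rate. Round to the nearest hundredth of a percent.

Employed = 139,769 + 4,308 = 144,077 (anyone who worked, including part-time for economic reasons, counts as employed).
Unemployed = 8,293 + 1,509 = 9,802 (jobless and actively searching, or on temporary layoff).
Labor force = 144,077 + 9,802 = 153,879.
Not in labor force = 1,029 + 16,794 + 53,611 + 15,614 + 5,154 = 92,202 (those not working and not actively searching are outside the labor force — including those who want a job but have given up searching).
Civilian working-age population = 153,879 + 92,202 = 246,081.
Unemployment rate = 9,802 / 153,879 = 6.37%.
Labor force participation rate = 153,879 / 246,081 = 62.53%.

Unemployment rate ≈ 6.37%; labor force participation rate ≈ 62.53%.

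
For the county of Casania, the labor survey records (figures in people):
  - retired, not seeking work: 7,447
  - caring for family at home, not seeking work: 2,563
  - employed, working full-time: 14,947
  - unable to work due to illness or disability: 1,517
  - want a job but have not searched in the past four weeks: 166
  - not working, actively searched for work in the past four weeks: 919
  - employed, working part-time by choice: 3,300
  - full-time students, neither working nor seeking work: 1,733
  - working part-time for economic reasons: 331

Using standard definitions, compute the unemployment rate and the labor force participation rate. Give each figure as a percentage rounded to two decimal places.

Employed = 14,947 + 3,300 + 331 = 18,578 (anyone who worked, including part-time for economic reasons, counts as employed).
Unemployed = 919.
Labor force = 18,578 + 919 = 19,497.
Not in labor force = 7,447 + 2,563 + 1,517 + 166 + 1,733 = 13,426 (those not working and not actively searching are outside the labor force — including those who want a job but have given up searching).
Civilian working-age population = 19,497 + 13,426 = 32,923.
Unemployment rate = 919 / 19,497 = 4.71%.
Labor force participation rate = 19,497 / 32,923 = 59.22%.

Unemployment rate ≈ 4.71%; labor force participation rate ≈ 59.22%.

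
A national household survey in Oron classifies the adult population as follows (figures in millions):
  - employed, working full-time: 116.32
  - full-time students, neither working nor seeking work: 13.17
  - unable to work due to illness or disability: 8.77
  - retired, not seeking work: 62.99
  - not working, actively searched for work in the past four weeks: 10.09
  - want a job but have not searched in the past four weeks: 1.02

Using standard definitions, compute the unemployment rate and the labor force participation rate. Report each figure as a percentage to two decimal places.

Unemployment rate ≈ 7.98%; labor force participation rate ≈ 59.53%.

Employed = 116.32 million.
Unemployed = 10.09 million.
Labor force = 116.32 + 10.09 = 126.41 million.
Not in labor force = 13.17 + 8.77 + 62.99 + 1.02 = 85.95 million (those not working and not actively searching are outside the labor force — including those who want a job but have given up searching).
Civilian working-age population = 126.41 + 85.95 = 212.36 million.
Unemployment rate = 10.09 / 126.41 = 7.98%.
Labor force participation rate = 126.41 / 212.36 = 59.53%.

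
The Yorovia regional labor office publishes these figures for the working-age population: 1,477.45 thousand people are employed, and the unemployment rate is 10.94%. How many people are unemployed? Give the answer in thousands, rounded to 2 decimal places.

Let U be the number unemployed. The labor force is E + U, and U/(E+U) = 0.1094.
So U = 0.1094 × 1,477.45 / (1 − 0.1094) = 161.6330 / 0.8906 ≈ 181.49 thousand.

About 181.49 thousand are unemployed.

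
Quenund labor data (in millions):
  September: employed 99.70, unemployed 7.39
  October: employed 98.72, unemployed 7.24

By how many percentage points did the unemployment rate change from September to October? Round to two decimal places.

The unemployment rate changed by −0.07 percentage points.

September: labor force = 99.70 + 7.39 = 107.09; u = 7.39/107.09 = 6.90%.
October: labor force = 98.72 + 7.24 = 105.96; u = 7.24/105.96 = 6.83%.
Change = 6.83% − 6.90% = −0.07 pp.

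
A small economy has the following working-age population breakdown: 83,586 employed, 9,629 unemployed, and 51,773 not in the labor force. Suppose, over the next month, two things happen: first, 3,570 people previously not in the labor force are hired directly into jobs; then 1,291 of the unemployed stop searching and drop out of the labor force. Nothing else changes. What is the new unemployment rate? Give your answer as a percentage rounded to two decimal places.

New unemployment rate ≈ 8.73%.

Initially, labor force = 83,586 + 9,629 = 93,215, so u = 9,629/93,215 = 10.33%.
After the first change, employed and labor force both rise by 3,570; unemployed unchanged → E = 87,156, U = 9,629, labor force = 96,785.
After the second change, unemployed and labor force both fall by 1,291 → E = 87,156, U = 8,338, labor force = 95,494.
New unemployment rate = 8,338 / 95,494 = 8.73%.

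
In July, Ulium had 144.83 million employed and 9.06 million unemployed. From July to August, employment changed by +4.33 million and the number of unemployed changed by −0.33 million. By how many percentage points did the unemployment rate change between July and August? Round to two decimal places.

The unemployment rate changed by −0.36 percentage points.

July: labor force = 144.83 + 9.06 = 153.89; u = 9.06/153.89 = 5.89%.
August: labor force = 149.16 + 8.73 = 157.89; u = 8.73/157.89 = 5.53%.
Change = 5.53% − 5.89% = −0.36 pp.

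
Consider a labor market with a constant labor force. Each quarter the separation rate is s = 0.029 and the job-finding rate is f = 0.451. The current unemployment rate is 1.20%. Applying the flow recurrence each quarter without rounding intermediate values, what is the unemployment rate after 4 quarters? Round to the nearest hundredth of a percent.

With a fixed labor force, u_{t+1} = u_t + s·(1−u_t) − f·u_t = u_t·(1−s−f) + s.
Here 1−s−f = 0.520 and s = 0.029.
u_1 = 0.012000 × 0.520 + 0.029 = 0.035240.
u_2 = 0.035240 × 0.520 + 0.029 = 0.047325.
u_3 = 0.047325 × 0.520 + 0.029 = 0.053609.
u_4 = 0.053609 × 0.520 + 0.029 = 0.056877.

Unemployment rate after four quarters ≈ 5.69%.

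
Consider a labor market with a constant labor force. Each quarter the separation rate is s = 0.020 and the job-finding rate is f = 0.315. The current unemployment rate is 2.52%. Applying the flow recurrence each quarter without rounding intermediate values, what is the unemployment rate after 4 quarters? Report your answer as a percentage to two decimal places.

Unemployment rate after four quarters ≈ 5.30%.

With a fixed labor force, u_{t+1} = u_t + s·(1−u_t) − f·u_t = u_t·(1−s−f) + s.
Here 1−s−f = 0.665 and s = 0.020.
u_1 = 0.025200 × 0.665 + 0.020 = 0.036758.
u_2 = 0.036758 × 0.665 + 0.020 = 0.044444.
u_3 = 0.044444 × 0.665 + 0.020 = 0.049555.
u_4 = 0.049555 × 0.665 + 0.020 = 0.052954.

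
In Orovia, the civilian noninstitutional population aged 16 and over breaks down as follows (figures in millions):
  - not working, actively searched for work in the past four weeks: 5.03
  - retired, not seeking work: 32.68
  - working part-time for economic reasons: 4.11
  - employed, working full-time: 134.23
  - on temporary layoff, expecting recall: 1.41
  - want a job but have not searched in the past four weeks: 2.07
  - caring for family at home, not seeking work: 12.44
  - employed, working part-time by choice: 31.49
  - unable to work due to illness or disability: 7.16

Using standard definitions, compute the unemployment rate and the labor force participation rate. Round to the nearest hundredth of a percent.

Unemployment rate ≈ 3.65%; labor force participation rate ≈ 76.43%.

Employed = 4.11 + 134.23 + 31.49 = 169.83 million (anyone who worked, including part-time for economic reasons, counts as employed).
Unemployed = 5.03 + 1.41 = 6.44 million (jobless and actively searching, or on temporary layoff).
Labor force = 169.83 + 6.44 = 176.27 million.
Not in labor force = 32.68 + 2.07 + 12.44 + 7.16 = 54.35 million (those not working and not actively searching are outside the labor force — including those who want a job but have given up searching).
Civilian working-age population = 176.27 + 54.35 = 230.62 million.
Unemployment rate = 6.44 / 176.27 = 3.65%.
Labor force participation rate = 176.27 / 230.62 = 76.43%.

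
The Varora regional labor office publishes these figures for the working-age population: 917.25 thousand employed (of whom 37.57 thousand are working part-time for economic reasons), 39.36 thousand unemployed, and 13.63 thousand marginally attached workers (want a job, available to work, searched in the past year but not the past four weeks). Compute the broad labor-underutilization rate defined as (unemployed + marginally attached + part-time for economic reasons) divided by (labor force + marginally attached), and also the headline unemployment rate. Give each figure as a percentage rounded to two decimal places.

Labor force = 917.25 + 39.36 = 956.61 thousand.
Numerator = 39.36 + 13.63 + 37.57 = 90.56 thousand.
Denominator = 956.61 + 13.63 = 970.24 thousand.
Broad rate = 90.56 / 970.24 = 9.33%.
Headline unemployment rate = 39.36 / 956.61 = 4.11%.

Broad underutilization rate ≈ 9.33%; headline unemployment rate ≈ 4.11%.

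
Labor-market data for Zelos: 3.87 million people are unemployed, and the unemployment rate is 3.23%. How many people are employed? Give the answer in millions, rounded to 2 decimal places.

Labor force = U / u = 3.87 / 0.0323 ≈ 119.81 million.
Employed = labor force − unemployed = 119.81 − 3.87 = 115.94 million.

About 115.94 million are employed.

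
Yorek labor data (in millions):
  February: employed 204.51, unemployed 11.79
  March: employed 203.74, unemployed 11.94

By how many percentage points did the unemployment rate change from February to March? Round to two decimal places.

February: labor force = 204.51 + 11.79 = 216.30; u = 11.79/216.30 = 5.45%.
March: labor force = 203.74 + 11.94 = 215.68; u = 11.94/215.68 = 5.54%.
Change = 5.54% − 5.45% = +0.09 pp.

The unemployment rate changed by +0.09 percentage points.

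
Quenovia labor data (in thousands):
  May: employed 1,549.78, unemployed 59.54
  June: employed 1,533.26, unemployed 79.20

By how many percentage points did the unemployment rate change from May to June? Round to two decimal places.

May: labor force = 1,549.78 + 59.54 = 1,609.32; u = 59.54/1,609.32 = 3.70%.
June: labor force = 1,533.26 + 79.20 = 1,612.46; u = 79.20/1,612.46 = 4.91%.
Change = 4.91% − 3.70% = +1.21 pp.

The unemployment rate changed by +1.21 percentage points.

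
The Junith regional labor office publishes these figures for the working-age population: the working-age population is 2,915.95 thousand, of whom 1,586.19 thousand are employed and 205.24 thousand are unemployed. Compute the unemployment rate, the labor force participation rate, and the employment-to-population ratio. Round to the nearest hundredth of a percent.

Labor force = employed + unemployed = 1,586.19 + 205.24 = 1,791.43 thousand.
Unemployment rate = 205.24 / 1,791.43 = 11.46%.
Labor force participation rate = 1,791.43 / 2,915.95 = 61.44%.
Employment-population ratio = 1,586.19 / 2,915.95 = 54.40%.

Unemployment rate ≈ 11.46%; labor force participation rate ≈ 61.44%; employment-population ratio ≈ 54.40%.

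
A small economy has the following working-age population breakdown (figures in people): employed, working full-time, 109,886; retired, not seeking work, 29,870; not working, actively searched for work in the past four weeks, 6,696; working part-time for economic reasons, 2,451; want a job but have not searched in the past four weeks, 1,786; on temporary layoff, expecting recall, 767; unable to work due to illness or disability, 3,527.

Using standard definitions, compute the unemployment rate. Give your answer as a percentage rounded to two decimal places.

Unemployment rate ≈ 6.23%.

Employed = 109,886 + 2,451 = 112,337 (anyone who worked, including part-time for economic reasons, counts as employed).
Unemployed = 6,696 + 767 = 7,463 (jobless and actively searching, or on temporary layoff).
Labor force = 112,337 + 7,463 = 119,800.
Unemployment rate = 7,463 / 119,800 = 6.23%.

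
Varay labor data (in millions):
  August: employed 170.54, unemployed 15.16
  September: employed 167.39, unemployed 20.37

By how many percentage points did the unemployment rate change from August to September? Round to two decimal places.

The unemployment rate changed by +2.69 percentage points.

August: labor force = 170.54 + 15.16 = 185.70; u = 15.16/185.70 = 8.16%.
September: labor force = 167.39 + 20.37 = 187.76; u = 20.37/187.76 = 10.85%.
Change = 10.85% − 8.16% = +2.69 pp.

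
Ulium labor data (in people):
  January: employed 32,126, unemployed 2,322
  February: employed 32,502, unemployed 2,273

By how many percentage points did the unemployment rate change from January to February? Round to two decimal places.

January: labor force = 32,126 + 2,322 = 34,448; u = 2,322/34,448 = 6.74%.
February: labor force = 32,502 + 2,273 = 34,775; u = 2,273/34,775 = 6.54%.
Change = 6.54% − 6.74% = −0.20 pp.

The unemployment rate changed by −0.20 percentage points.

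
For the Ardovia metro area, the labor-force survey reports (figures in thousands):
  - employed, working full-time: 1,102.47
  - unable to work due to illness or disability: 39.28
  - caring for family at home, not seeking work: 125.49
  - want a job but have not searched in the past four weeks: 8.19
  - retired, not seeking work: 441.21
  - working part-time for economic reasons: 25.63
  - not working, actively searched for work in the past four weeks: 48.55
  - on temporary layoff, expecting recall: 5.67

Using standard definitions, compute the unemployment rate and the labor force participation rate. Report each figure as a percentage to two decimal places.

Employed = 1,102.47 + 25.63 = 1,128.10 thousand (anyone who worked, including part-time for economic reasons, counts as employed).
Unemployed = 48.55 + 5.67 = 54.22 thousand (jobless and actively searching, or on temporary layoff).
Labor force = 1,128.10 + 54.22 = 1,182.32 thousand.
Not in labor force = 39.28 + 125.49 + 8.19 + 441.21 = 614.17 thousand (those not working and not actively searching are outside the labor force — including those who want a job but have given up searching).
Civilian working-age population = 1,182.32 + 614.17 = 1,796.49 thousand.
Unemployment rate = 54.22 / 1,182.32 = 4.59%.
Labor force participation rate = 1,182.32 / 1,796.49 = 65.81%.

Unemployment rate ≈ 4.59%; labor force participation rate ≈ 65.81%.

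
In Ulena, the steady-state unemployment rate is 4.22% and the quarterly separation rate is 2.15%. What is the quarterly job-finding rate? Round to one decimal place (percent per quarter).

From u* = s/(s+f): f = s·(1−u)/u.
f = 2.15 × (1 − 0.0422) / 0.0422 = 2.0593 / 0.0422 ≈ 48.8% per quarter.

Job-finding rate ≈ 48.8% per quarter.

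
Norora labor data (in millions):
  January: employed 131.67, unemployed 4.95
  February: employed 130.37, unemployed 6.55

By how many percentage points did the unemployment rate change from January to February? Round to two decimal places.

January: labor force = 131.67 + 4.95 = 136.62; u = 4.95/136.62 = 3.62%.
February: labor force = 130.37 + 6.55 = 136.92; u = 6.55/136.92 = 4.78%.
Change = 4.78% − 3.62% = +1.16 pp.

The unemployment rate changed by +1.16 percentage points.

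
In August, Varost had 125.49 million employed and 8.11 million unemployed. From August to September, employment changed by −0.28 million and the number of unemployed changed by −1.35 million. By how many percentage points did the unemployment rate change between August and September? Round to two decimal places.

The unemployment rate changed by −0.95 percentage points.

August: labor force = 125.49 + 8.11 = 133.60; u = 8.11/133.60 = 6.07%.
September: labor force = 125.21 + 6.76 = 131.97; u = 6.76/131.97 = 5.12%.
Change = 5.12% − 6.07% = −0.95 pp.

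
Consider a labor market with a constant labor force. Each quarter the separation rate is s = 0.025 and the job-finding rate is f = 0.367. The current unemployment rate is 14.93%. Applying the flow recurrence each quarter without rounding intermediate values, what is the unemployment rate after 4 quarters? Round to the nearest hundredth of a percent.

With a fixed labor force, u_{t+1} = u_t + s·(1−u_t) − f·u_t = u_t·(1−s−f) + s.
Here 1−s−f = 0.608 and s = 0.025.
u_1 = 0.149300 × 0.608 + 0.025 = 0.115774.
u_2 = 0.115774 × 0.608 + 0.025 = 0.095391.
u_3 = 0.095391 × 0.608 + 0.025 = 0.082998.
u_4 = 0.082998 × 0.608 + 0.025 = 0.075463.

Unemployment rate after four quarters ≈ 7.55%.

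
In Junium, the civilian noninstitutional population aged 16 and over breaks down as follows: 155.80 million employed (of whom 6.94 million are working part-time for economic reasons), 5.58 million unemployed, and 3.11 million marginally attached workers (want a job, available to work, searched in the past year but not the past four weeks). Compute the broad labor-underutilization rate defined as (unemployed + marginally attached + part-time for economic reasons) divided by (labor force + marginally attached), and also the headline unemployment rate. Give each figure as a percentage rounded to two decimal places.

Broad underutilization rate ≈ 9.50%; headline unemployment rate ≈ 3.46%.

Labor force = 155.80 + 5.58 = 161.38 million.
Numerator = 5.58 + 3.11 + 6.94 = 15.63 million.
Denominator = 161.38 + 3.11 = 164.49 million.
Broad rate = 15.63 / 164.49 = 9.50%.
Headline unemployment rate = 5.58 / 161.38 = 3.46%.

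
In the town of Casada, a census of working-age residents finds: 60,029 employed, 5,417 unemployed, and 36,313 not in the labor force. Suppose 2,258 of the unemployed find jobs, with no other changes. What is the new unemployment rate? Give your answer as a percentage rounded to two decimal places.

Initially, labor force = 60,029 + 5,417 = 65,446, so u = 5,417/65,446 = 8.28%.
After the change, unemployed falls and employed rises by 2,258; labor force unchanged → E = 62,287, U = 3,159, labor force = 65,446.
New unemployment rate = 3,159 / 65,446 = 4.83%.

New unemployment rate ≈ 4.83%.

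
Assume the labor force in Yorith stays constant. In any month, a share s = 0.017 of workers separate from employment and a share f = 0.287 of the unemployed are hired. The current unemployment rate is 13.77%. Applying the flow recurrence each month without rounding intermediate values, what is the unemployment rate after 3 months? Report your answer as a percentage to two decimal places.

With a fixed labor force, u_{t+1} = u_t + s·(1−u_t) − f·u_t = u_t·(1−s−f) + s.
Here 1−s−f = 0.696 and s = 0.017.
u_1 = 0.137700 × 0.696 + 0.017 = 0.112839.
u_2 = 0.112839 × 0.696 + 0.017 = 0.095536.
u_3 = 0.095536 × 0.696 + 0.017 = 0.083493.

Unemployment rate after three months ≈ 8.35%.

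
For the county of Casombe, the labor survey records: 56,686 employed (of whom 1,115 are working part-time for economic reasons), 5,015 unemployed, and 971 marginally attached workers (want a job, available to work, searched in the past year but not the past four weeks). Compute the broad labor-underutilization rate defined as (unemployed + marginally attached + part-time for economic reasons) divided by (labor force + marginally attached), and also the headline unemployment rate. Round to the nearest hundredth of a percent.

Broad underutilization rate ≈ 11.33%; headline unemployment rate ≈ 8.13%.

Labor force = 56,686 + 5,015 = 61,701.
Numerator = 5,015 + 971 + 1,115 = 7,101.
Denominator = 61,701 + 971 = 62,672.
Broad rate = 7,101 / 62,672 = 11.33%.
Headline unemployment rate = 5,015 / 61,701 = 8.13%.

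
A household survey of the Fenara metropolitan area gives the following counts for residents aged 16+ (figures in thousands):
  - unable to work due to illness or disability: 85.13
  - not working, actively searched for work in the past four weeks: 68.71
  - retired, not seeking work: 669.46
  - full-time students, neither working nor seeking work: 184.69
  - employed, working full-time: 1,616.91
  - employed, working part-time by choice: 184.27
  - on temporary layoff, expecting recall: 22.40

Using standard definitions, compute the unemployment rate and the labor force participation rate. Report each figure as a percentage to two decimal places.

Unemployment rate ≈ 4.81%; labor force participation rate ≈ 66.83%.

Employed = 1,616.91 + 184.27 = 1,801.18 thousand.
Unemployed = 68.71 + 22.40 = 91.11 thousand (jobless and actively searching, or on temporary layoff).
Labor force = 1,801.18 + 91.11 = 1,892.29 thousand.
Not in labor force = 85.13 + 669.46 + 184.69 = 939.28 thousand (those not working and not actively searching are outside the labor force).
Civilian working-age population = 1,892.29 + 939.28 = 2,831.57 thousand.
Unemployment rate = 91.11 / 1,892.29 = 4.81%.
Labor force participation rate = 1,892.29 / 2,831.57 = 66.83%.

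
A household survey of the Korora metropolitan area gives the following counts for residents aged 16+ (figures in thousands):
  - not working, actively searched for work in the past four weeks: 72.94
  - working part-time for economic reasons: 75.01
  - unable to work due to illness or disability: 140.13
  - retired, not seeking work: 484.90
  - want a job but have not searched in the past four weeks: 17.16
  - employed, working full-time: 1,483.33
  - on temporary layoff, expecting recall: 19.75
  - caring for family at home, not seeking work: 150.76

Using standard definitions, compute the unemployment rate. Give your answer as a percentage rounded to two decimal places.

Unemployment rate ≈ 5.61%.

Employed = 75.01 + 1,483.33 = 1,558.34 thousand (anyone who worked, including part-time for economic reasons, counts as employed).
Unemployed = 72.94 + 19.75 = 92.69 thousand (jobless and actively searching, or on temporary layoff).
Labor force = 1,558.34 + 92.69 = 1,651.03 thousand.
Unemployment rate = 92.69 / 1,651.03 = 5.61%.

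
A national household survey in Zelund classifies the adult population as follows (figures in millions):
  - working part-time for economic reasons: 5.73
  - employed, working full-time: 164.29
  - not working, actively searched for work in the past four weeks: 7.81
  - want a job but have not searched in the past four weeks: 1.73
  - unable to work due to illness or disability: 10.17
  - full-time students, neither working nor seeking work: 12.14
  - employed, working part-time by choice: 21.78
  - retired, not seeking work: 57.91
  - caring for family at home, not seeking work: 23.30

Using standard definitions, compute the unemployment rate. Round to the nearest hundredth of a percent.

Unemployment rate ≈ 3.91%.

Employed = 5.73 + 164.29 + 21.78 = 191.80 million (anyone who worked, including part-time for economic reasons, counts as employed).
Unemployed = 7.81 million.
Labor force = 191.80 + 7.81 = 199.61 million.
Unemployment rate = 7.81 / 199.61 = 3.91%.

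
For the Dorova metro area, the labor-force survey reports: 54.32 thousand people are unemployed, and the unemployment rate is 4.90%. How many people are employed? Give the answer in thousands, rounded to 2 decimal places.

About 1,054.25 thousand are employed.

Labor force = U / u = 54.32 / 0.0490 ≈ 1,108.57 thousand.
Employed = labor force − unemployed = 1,108.57 − 54.32 = 1,054.25 thousand.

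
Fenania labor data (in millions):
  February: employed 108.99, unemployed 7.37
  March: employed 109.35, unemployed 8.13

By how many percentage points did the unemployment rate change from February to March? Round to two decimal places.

The unemployment rate changed by +0.59 percentage points.

February: labor force = 108.99 + 7.37 = 116.36; u = 7.37/116.36 = 6.33%.
March: labor force = 109.35 + 8.13 = 117.48; u = 8.13/117.48 = 6.92%.
Change = 6.92% − 6.33% = +0.59 pp.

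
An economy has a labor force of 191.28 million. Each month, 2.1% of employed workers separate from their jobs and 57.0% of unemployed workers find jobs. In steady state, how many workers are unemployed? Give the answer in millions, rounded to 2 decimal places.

About 6.80 million are unemployed in steady state.

Steady-state unemployment rate u* = s/(s+f) = 2.1/(2.1+57.0) = 0.035533.
Unemployed = u* × labor force = 0.035533 × 191.28 ≈ 6.80 million.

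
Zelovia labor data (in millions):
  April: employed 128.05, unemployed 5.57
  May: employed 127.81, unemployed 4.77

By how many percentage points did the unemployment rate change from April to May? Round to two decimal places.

The unemployment rate changed by −0.57 percentage points.

April: labor force = 128.05 + 5.57 = 133.62; u = 5.57/133.62 = 4.17%.
May: labor force = 127.81 + 4.77 = 132.58; u = 4.77/132.58 = 3.60%.
Change = 3.60% − 4.17% = −0.57 pp.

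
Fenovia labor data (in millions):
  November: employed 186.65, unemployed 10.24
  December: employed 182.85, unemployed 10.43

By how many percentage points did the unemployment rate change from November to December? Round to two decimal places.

The unemployment rate changed by +0.20 percentage points.

November: labor force = 186.65 + 10.24 = 196.89; u = 10.24/196.89 = 5.20%.
December: labor force = 182.85 + 10.43 = 193.28; u = 10.43/193.28 = 5.40%.
Change = 5.40% − 5.20% = +0.20 pp.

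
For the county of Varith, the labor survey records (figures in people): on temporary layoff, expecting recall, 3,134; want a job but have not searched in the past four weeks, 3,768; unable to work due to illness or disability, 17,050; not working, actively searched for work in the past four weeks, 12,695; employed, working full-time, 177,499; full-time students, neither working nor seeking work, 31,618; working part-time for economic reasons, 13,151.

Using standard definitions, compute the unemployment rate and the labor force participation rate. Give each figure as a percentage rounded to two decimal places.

Employed = 177,499 + 13,151 = 190,650 (anyone who worked, including part-time for economic reasons, counts as employed).
Unemployed = 3,134 + 12,695 = 15,829 (jobless and actively searching, or on temporary layoff).
Labor force = 190,650 + 15,829 = 206,479.
Not in labor force = 3,768 + 17,050 + 31,618 = 52,436 (those not working and not actively searching are outside the labor force — including those who want a job but have given up searching).
Civilian working-age population = 206,479 + 52,436 = 258,915.
Unemployment rate = 15,829 / 206,479 = 7.67%.
Labor force participation rate = 206,479 / 258,915 = 79.75%.

Unemployment rate ≈ 7.67%; labor force participation rate ≈ 79.75%.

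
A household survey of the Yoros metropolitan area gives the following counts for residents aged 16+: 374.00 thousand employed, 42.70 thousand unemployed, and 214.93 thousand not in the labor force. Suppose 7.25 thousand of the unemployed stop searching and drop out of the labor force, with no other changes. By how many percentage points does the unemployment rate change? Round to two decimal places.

Initially, labor force = 374.00 + 42.70 = 416.70 thousand, so u = 42.70/416.70 = 10.25%.
After the change, unemployed and labor force both fall by 7.25 → E = 374.00, U = 35.45, labor force = 409.45 thousand.
New unemployment rate = 35.45 / 409.45 = 8.66%.
Change = 8.66% − 10.25% = −1.59 percentage points.

The unemployment rate changes by −1.59 percentage points.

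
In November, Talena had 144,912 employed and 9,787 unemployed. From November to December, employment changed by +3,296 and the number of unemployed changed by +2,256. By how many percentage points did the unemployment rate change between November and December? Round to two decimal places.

The unemployment rate changed by +1.19 percentage points.

November: labor force = 144,912 + 9,787 = 154,699; u = 9,787/154,699 = 6.33%.
December: labor force = 148,208 + 12,043 = 160,251; u = 12,043/160,251 = 7.52%.
Change = 7.52% − 6.33% = +1.19 pp.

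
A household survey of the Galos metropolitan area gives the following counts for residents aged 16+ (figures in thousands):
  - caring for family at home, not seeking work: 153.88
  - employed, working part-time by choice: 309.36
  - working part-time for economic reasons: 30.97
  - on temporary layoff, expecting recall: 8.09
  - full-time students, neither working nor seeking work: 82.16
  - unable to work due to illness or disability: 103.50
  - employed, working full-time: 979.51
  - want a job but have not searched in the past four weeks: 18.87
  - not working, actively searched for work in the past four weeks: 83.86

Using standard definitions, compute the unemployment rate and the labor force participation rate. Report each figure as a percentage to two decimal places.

Unemployment rate ≈ 6.51%; labor force participation rate ≈ 79.75%.

Employed = 309.36 + 30.97 + 979.51 = 1,319.84 thousand (anyone who worked, including part-time for economic reasons, counts as employed).
Unemployed = 8.09 + 83.86 = 91.95 thousand (jobless and actively searching, or on temporary layoff).
Labor force = 1,319.84 + 91.95 = 1,411.79 thousand.
Not in labor force = 153.88 + 82.16 + 103.50 + 18.87 = 358.41 thousand (those not working and not actively searching are outside the labor force — including those who want a job but have given up searching).
Civilian working-age population = 1,411.79 + 358.41 = 1,770.20 thousand.
Unemployment rate = 91.95 / 1,411.79 = 6.51%.
Labor force participation rate = 1,411.79 / 1,770.20 = 79.75%.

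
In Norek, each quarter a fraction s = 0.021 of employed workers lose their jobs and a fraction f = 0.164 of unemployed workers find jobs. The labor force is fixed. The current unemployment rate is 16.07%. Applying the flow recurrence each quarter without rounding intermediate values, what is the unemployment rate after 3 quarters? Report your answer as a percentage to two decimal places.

With a fixed labor force, u_{t+1} = u_t + s·(1−u_t) − f·u_t = u_t·(1−s−f) + s.
Here 1−s−f = 0.815 and s = 0.021.
u_1 = 0.160700 × 0.815 + 0.021 = 0.151970.
u_2 = 0.151970 × 0.815 + 0.021 = 0.144856.
u_3 = 0.144856 × 0.815 + 0.021 = 0.139058.

Unemployment rate after three quarters ≈ 13.91%.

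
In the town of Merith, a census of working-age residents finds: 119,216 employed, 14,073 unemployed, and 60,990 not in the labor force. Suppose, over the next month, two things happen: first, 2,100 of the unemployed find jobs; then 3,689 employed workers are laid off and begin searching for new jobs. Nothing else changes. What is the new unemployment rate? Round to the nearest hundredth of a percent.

Initially, labor force = 119,216 + 14,073 = 133,289, so u = 14,073/133,289 = 10.56%.
After the first change, unemployed falls and employed rises by 2,100; labor force unchanged → E = 121,316, U = 11,973, labor force = 133,289.
After the second change, employed falls and unemployed rises by 3,689; labor force unchanged → E = 117,627, U = 15,662, labor force = 133,289.
New unemployment rate = 15,662 / 133,289 = 11.75%.

New unemployment rate ≈ 11.75%.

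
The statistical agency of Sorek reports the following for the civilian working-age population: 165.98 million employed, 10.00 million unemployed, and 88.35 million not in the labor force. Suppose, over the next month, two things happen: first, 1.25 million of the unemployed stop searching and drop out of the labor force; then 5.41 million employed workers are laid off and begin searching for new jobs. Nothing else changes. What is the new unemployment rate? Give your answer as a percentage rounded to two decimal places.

New unemployment rate ≈ 8.10%.

Initially, labor force = 165.98 + 10.00 = 175.98 million, so u = 10.00/175.98 = 5.68%.
After the first change, unemployed and labor force both fall by 1.25 → E = 165.98, U = 8.75, labor force = 174.73 million.
After the second change, employed falls and unemployed rises by 5.41; labor force unchanged → E = 160.57, U = 14.16, labor force = 174.73 million.
New unemployment rate = 14.16 / 174.73 = 8.10%.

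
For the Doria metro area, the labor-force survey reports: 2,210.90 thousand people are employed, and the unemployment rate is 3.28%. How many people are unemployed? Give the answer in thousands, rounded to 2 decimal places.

About 74.98 thousand are unemployed.

Let U be the number unemployed. The labor force is E + U, and U/(E+U) = 0.0328.
So U = 0.0328 × 2,210.90 / (1 − 0.0328) = 72.5175 / 0.9672 ≈ 74.98 thousand.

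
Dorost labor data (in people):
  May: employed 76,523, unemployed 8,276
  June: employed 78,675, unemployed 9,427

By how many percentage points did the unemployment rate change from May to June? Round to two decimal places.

The unemployment rate changed by +0.94 percentage points.

May: labor force = 76,523 + 8,276 = 84,799; u = 8,276/84,799 = 9.76%.
June: labor force = 78,675 + 9,427 = 88,102; u = 9,427/88,102 = 10.70%.
Change = 10.70% − 9.76% = +0.94 pp.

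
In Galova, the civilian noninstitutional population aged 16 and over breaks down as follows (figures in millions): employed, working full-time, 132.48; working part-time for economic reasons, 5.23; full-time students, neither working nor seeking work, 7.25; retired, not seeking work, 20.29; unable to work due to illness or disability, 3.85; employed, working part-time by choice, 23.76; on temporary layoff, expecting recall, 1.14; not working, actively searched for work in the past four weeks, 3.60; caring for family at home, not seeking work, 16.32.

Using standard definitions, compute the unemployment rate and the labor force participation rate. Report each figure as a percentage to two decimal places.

Employed = 132.48 + 5.23 + 23.76 = 161.47 million (anyone who worked, including part-time for economic reasons, counts as employed).
Unemployed = 1.14 + 3.60 = 4.74 million (jobless and actively searching, or on temporary layoff).
Labor force = 161.47 + 4.74 = 166.21 million.
Not in labor force = 7.25 + 20.29 + 3.85 + 16.32 = 47.71 million (those not working and not actively searching are outside the labor force).
Civilian working-age population = 166.21 + 47.71 = 213.92 million.
Unemployment rate = 4.74 / 166.21 = 2.85%.
Labor force participation rate = 166.21 / 213.92 = 77.70%.

Unemployment rate ≈ 2.85%; labor force participation rate ≈ 77.70%.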